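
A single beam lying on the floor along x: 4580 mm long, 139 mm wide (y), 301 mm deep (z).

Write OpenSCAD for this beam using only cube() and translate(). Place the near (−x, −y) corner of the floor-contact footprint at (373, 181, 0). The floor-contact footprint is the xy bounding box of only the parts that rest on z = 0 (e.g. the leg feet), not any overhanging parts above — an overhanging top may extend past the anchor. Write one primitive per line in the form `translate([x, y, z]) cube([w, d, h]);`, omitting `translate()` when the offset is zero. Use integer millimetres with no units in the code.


translate([373, 181, 0]) cube([4580, 139, 301]);


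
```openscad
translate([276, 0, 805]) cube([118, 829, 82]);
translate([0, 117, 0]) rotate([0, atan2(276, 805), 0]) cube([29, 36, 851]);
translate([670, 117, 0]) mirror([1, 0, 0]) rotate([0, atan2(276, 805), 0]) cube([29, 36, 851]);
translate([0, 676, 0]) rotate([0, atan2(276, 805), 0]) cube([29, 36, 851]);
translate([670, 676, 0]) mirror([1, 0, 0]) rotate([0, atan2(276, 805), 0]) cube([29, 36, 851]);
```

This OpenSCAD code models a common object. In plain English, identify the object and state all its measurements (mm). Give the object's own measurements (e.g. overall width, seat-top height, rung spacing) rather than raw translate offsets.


A sawhorse. A 118×829×82 mm beam (x, y, z) sits on two A-frame leg pairs. Each pair is two raked legs of 29×36 mm section (36 mm along y) splaying symmetrically in x. Each leg rises 805 mm vertically over 276 mm of horizontal reach and is 851 mm long along its own axis. Every leg's outer bottom edge rests on the floor and its outer top edge meets a bottom edge of the beam — the left legs (tilting toward +x) meet the beam's −x bottom edge, the right legs (their mirror images, tilting toward −x) meet its +x bottom edge — so the leg tops tuck under the beam, the beam's underside is 805 mm above the floor, and the feet are 670 mm apart outside-to-outside with the beam centred between them. The two leg pairs are set in 117 mm from either end of the beam.


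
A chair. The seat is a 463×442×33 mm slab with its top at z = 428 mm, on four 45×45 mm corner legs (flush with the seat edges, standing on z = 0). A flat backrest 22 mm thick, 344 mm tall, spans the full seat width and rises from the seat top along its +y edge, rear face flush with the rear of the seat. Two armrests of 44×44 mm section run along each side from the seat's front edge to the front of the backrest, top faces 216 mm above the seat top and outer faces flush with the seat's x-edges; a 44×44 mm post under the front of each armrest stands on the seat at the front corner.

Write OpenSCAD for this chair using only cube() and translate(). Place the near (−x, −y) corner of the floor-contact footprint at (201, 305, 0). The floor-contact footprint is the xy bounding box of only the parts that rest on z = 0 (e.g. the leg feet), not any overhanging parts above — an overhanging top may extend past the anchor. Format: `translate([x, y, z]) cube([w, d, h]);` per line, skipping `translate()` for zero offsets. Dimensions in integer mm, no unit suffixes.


translate([201, 305, 395]) cube([463, 442, 33]);
translate([201, 305, 0]) cube([45, 45, 395]);
translate([619, 305, 0]) cube([45, 45, 395]);
translate([201, 702, 0]) cube([45, 45, 395]);
translate([619, 702, 0]) cube([45, 45, 395]);
translate([201, 725, 428]) cube([463, 22, 344]);
translate([201, 305, 600]) cube([44, 420, 44]);
translate([620, 305, 600]) cube([44, 420, 44]);
translate([201, 305, 428]) cube([44, 44, 172]);
translate([620, 305, 428]) cube([44, 44, 172]);


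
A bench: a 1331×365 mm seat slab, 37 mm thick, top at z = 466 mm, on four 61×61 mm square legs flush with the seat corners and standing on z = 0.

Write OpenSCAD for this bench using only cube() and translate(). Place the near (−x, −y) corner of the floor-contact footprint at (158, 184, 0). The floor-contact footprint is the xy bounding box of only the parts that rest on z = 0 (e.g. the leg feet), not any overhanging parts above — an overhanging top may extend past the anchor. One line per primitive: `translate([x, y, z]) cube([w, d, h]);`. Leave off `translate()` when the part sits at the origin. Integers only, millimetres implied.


translate([158, 184, 429]) cube([1331, 365, 37]);
translate([158, 184, 0]) cube([61, 61, 429]);
translate([158, 488, 0]) cube([61, 61, 429]);
translate([1428, 184, 0]) cube([61, 61, 429]);
translate([1428, 488, 0]) cube([61, 61, 429]);


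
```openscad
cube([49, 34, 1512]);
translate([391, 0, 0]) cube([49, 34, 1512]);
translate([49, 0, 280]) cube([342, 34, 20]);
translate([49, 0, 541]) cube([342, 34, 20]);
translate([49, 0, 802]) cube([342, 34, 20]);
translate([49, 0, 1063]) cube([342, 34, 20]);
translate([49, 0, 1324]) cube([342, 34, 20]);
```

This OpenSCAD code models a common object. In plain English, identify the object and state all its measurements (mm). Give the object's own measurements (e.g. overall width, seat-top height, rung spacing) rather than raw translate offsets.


A straight ladder. Two 49×34 mm vertical rails, 1512 mm tall, stand 440 mm apart (outside-to-outside) with their front faces coplanar on the −y side. 5 rungs, each 34 mm deep and 20 mm tall, span between the inner faces of the rails, front faces flush with the rails. The lowest rung's underside is at z = 280 mm and rungs are spaced 261 mm apart (underside to underside).


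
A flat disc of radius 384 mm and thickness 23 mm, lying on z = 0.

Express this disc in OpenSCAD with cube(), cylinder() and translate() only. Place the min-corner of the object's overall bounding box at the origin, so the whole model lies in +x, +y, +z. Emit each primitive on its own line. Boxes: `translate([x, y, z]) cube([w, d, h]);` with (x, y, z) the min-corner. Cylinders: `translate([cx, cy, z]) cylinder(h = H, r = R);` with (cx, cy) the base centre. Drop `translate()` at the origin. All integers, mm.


translate([384, 384, 0]) cylinder(h = 23, r = 384);


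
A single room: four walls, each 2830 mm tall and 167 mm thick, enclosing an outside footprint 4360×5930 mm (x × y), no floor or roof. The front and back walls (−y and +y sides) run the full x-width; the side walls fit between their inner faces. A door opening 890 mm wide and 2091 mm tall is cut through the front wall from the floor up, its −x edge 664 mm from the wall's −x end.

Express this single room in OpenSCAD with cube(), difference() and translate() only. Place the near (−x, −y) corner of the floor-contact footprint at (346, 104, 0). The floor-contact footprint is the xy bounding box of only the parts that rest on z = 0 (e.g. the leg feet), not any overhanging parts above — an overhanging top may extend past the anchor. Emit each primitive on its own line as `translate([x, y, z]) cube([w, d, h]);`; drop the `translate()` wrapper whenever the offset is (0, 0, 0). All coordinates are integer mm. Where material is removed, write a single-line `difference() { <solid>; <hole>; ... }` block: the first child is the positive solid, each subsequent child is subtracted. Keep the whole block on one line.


difference() { translate([346, 104, 0]) cube([4360, 167, 2830]); translate([1010, 104, 0]) cube([890, 167, 2091]); }
translate([346, 5867, 0]) cube([4360, 167, 2830]);
translate([346, 271, 0]) cube([167, 5596, 2830]);
translate([4539, 271, 0]) cube([167, 5596, 2830]);


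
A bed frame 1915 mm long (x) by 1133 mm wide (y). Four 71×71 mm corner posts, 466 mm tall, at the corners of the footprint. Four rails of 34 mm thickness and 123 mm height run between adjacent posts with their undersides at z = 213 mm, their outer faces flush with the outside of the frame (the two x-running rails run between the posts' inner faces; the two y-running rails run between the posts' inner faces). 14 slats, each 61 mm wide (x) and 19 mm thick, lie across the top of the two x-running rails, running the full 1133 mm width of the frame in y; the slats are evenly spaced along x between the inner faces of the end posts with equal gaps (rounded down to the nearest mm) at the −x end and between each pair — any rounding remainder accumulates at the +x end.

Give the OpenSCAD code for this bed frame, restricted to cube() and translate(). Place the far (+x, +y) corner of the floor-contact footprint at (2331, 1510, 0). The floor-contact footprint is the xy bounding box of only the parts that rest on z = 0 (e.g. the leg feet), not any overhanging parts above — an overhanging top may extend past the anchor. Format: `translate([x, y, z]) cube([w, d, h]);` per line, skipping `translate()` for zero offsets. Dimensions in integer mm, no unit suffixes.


translate([416, 377, 0]) cube([71, 71, 466]);
translate([416, 1439, 0]) cube([71, 71, 466]);
translate([2260, 377, 0]) cube([71, 71, 466]);
translate([2260, 1439, 0]) cube([71, 71, 466]);
translate([487, 377, 213]) cube([1773, 34, 123]);
translate([487, 1476, 213]) cube([1773, 34, 123]);
translate([416, 448, 213]) cube([34, 991, 123]);
translate([2297, 448, 213]) cube([34, 991, 123]);
translate([548, 377, 336]) cube([61, 1133, 19]);
translate([670, 377, 336]) cube([61, 1133, 19]);
translate([792, 377, 336]) cube([61, 1133, 19]);
translate([914, 377, 336]) cube([61, 1133, 19]);
translate([1036, 377, 336]) cube([61, 1133, 19]);
translate([1158, 377, 336]) cube([61, 1133, 19]);
translate([1280, 377, 336]) cube([61, 1133, 19]);
translate([1402, 377, 336]) cube([61, 1133, 19]);
translate([1524, 377, 336]) cube([61, 1133, 19]);
translate([1646, 377, 336]) cube([61, 1133, 19]);
translate([1768, 377, 336]) cube([61, 1133, 19]);
translate([1890, 377, 336]) cube([61, 1133, 19]);
translate([2012, 377, 336]) cube([61, 1133, 19]);
translate([2134, 377, 336]) cube([61, 1133, 19]);


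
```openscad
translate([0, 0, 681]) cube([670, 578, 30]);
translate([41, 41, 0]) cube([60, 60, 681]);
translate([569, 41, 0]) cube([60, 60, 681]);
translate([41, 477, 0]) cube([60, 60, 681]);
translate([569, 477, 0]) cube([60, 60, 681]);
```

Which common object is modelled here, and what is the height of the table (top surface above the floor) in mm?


A table. The table height is 711 mm.

A 670×578×30 slab sits at z = 681 on four 60 mm square posts — a table. The top surface is at 681 + 30 = 711 mm.


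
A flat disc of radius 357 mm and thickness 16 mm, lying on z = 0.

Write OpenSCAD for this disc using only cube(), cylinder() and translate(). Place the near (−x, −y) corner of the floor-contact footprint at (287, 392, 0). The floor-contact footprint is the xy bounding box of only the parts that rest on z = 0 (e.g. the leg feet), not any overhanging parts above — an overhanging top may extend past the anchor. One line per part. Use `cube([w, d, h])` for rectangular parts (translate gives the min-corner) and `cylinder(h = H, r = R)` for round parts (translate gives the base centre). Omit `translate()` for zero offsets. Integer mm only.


translate([644, 749, 0]) cylinder(h = 16, r = 357);


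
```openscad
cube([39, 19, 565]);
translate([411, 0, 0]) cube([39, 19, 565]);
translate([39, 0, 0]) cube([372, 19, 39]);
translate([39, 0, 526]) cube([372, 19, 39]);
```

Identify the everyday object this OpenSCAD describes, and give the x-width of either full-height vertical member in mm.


A picture frame. The border width is 39 mm.

Four thin pieces enclosing a rectangular opening — a picture frame. The two full-height stiles are 565 mm tall; the top rail sits at z = 526 and is 39 mm tall, so the border above the opening is 565 − 526 = 39 mm, matching the stile x-width.


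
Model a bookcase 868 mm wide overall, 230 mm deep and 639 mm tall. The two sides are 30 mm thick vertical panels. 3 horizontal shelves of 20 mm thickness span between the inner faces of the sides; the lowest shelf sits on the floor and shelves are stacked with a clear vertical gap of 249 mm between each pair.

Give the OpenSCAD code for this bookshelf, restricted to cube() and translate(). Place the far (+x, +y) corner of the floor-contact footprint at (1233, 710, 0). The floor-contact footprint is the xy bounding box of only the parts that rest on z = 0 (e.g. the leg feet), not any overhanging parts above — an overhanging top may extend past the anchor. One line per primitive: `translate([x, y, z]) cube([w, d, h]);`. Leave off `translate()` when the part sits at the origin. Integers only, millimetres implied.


translate([365, 480, 0]) cube([30, 230, 639]);
translate([1203, 480, 0]) cube([30, 230, 639]);
translate([395, 480, 0]) cube([808, 230, 20]);
translate([395, 480, 269]) cube([808, 230, 20]);
translate([395, 480, 538]) cube([808, 230, 20]);


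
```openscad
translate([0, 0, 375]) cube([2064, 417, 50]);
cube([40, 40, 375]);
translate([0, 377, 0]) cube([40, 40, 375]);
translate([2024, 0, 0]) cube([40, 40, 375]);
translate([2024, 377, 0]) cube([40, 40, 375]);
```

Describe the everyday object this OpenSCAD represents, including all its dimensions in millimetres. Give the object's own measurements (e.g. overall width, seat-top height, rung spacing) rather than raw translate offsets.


A bench: a 2064×417 mm seat slab, 50 mm thick, top at z = 425 mm, on four 40×40 mm square legs flush with the seat corners and standing on z = 0.


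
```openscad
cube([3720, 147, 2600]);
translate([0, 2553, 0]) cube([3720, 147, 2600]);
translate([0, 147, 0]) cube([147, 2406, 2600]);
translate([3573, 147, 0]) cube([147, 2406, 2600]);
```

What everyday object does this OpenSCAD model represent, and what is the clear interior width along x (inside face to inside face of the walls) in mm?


A house (or room) frame. The interior width is 3426 mm.

Four 2600 mm walls enclosing a rectangle with no floor or roof — a room or house frame. Outside width is 3720 mm and wall thickness is 147 mm, so the interior width is 3720 − 2 × 147 = 3426 mm.


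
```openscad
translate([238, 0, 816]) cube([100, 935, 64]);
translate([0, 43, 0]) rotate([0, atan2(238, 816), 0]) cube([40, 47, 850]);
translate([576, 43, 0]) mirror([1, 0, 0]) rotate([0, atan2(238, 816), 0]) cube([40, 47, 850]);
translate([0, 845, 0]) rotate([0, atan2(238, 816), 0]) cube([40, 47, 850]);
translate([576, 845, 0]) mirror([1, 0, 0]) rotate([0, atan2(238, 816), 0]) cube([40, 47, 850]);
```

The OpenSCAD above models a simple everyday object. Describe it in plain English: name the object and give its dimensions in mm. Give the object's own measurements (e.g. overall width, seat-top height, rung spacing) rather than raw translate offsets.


A sawhorse. A 100×935×64 mm beam (x, y, z) sits on two A-frame leg pairs. Each pair is two raked legs of 40×47 mm section (47 mm along y) splaying symmetrically in x. Each leg rises 816 mm vertically over 238 mm of horizontal reach and is 850 mm long along its own axis. Every leg's outer bottom edge rests on the floor and its outer top edge meets a bottom edge of the beam — the left legs (tilting toward +x) meet the beam's −x bottom edge, the right legs (their mirror images, tilting toward −x) meet its +x bottom edge — so the leg tops tuck under the beam, the beam's underside is 816 mm above the floor, and the feet are 576 mm apart outside-to-outside with the beam centred between them. The two leg pairs are set in 43 mm from either end of the beam.


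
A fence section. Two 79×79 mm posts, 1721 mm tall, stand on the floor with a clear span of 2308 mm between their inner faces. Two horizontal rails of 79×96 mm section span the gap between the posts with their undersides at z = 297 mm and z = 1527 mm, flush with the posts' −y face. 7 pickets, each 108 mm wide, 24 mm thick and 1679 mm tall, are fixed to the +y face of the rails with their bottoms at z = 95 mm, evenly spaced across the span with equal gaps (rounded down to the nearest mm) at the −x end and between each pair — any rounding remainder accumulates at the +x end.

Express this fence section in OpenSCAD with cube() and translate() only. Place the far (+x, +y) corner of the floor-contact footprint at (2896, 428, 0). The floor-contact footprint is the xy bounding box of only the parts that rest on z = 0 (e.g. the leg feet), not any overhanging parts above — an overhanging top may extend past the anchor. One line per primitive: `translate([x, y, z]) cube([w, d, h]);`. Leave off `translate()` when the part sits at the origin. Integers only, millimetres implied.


translate([430, 349, 0]) cube([79, 79, 1721]);
translate([2817, 349, 0]) cube([79, 79, 1721]);
translate([509, 349, 297]) cube([2308, 79, 96]);
translate([509, 349, 1527]) cube([2308, 79, 96]);
translate([703, 428, 95]) cube([108, 24, 1679]);
translate([1005, 428, 95]) cube([108, 24, 1679]);
translate([1307, 428, 95]) cube([108, 24, 1679]);
translate([1609, 428, 95]) cube([108, 24, 1679]);
translate([1911, 428, 95]) cube([108, 24, 1679]);
translate([2213, 428, 95]) cube([108, 24, 1679]);
translate([2515, 428, 95]) cube([108, 24, 1679]);


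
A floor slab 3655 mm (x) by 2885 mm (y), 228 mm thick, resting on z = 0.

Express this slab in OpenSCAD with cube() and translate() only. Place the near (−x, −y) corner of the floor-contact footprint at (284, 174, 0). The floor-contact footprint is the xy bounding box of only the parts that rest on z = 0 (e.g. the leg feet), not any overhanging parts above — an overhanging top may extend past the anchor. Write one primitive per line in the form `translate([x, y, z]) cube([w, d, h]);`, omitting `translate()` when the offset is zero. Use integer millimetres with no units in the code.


translate([284, 174, 0]) cube([3655, 2885, 228]);


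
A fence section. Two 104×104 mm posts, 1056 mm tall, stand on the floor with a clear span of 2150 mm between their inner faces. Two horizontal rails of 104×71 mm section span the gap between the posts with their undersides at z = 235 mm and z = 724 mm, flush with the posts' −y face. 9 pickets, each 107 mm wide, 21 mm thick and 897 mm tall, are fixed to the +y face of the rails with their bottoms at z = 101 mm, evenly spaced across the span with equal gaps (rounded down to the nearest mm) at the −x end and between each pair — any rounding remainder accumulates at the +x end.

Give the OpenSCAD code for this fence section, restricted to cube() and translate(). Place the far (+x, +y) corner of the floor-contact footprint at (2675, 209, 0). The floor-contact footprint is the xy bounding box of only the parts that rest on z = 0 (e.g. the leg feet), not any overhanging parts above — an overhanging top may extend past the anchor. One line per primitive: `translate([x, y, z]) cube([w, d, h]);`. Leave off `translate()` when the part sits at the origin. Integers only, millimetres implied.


translate([317, 105, 0]) cube([104, 104, 1056]);
translate([2571, 105, 0]) cube([104, 104, 1056]);
translate([421, 105, 235]) cube([2150, 104, 71]);
translate([421, 105, 724]) cube([2150, 104, 71]);
translate([539, 209, 101]) cube([107, 21, 897]);
translate([764, 209, 101]) cube([107, 21, 897]);
translate([989, 209, 101]) cube([107, 21, 897]);
translate([1214, 209, 101]) cube([107, 21, 897]);
translate([1439, 209, 101]) cube([107, 21, 897]);
translate([1664, 209, 101]) cube([107, 21, 897]);
translate([1889, 209, 101]) cube([107, 21, 897]);
translate([2114, 209, 101]) cube([107, 21, 897]);
translate([2339, 209, 101]) cube([107, 21, 897]);


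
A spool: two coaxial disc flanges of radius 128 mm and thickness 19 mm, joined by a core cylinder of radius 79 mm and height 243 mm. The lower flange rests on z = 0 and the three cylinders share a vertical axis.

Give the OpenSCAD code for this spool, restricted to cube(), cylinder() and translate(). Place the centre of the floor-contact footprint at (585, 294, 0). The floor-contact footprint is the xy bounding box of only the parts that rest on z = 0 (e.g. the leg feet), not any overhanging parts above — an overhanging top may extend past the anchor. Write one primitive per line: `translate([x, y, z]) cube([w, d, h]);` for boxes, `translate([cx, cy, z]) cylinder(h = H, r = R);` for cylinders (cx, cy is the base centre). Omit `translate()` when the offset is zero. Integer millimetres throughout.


translate([585, 294, 0]) cylinder(h = 19, r = 128);
translate([585, 294, 19]) cylinder(h = 243, r = 79);
translate([585, 294, 262]) cylinder(h = 19, r = 128);


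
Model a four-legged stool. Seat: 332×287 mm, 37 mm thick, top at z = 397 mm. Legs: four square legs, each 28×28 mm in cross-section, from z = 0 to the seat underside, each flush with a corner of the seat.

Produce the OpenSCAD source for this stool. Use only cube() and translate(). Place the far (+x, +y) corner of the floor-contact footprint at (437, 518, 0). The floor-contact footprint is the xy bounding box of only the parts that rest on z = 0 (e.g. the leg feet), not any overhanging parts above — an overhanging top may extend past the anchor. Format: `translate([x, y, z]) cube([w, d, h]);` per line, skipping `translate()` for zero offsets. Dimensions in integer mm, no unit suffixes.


translate([105, 231, 360]) cube([332, 287, 37]);
translate([105, 231, 0]) cube([28, 28, 360]);
translate([409, 231, 0]) cube([28, 28, 360]);
translate([105, 490, 0]) cube([28, 28, 360]);
translate([409, 490, 0]) cube([28, 28, 360]);


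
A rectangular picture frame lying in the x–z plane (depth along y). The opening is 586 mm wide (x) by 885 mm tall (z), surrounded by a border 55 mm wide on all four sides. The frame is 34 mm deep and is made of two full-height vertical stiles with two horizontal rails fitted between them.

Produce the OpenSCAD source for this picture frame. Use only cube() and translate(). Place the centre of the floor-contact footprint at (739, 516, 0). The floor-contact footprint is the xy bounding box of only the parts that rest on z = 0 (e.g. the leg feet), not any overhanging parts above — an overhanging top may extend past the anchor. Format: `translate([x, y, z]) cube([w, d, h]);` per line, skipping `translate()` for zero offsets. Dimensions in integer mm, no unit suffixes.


translate([391, 499, 0]) cube([55, 34, 995]);
translate([1032, 499, 0]) cube([55, 34, 995]);
translate([446, 499, 0]) cube([586, 34, 55]);
translate([446, 499, 940]) cube([586, 34, 55]);


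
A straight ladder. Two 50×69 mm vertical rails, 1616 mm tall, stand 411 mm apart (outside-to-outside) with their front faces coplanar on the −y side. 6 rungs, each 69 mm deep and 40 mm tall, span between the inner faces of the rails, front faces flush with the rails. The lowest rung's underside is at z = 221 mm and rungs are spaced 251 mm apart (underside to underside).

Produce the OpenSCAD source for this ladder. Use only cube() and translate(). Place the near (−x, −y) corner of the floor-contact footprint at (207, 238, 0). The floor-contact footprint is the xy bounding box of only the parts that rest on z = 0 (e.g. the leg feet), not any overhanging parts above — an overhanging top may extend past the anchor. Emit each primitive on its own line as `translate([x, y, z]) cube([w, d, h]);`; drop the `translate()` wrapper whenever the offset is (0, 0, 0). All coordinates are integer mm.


translate([207, 238, 0]) cube([50, 69, 1616]);
translate([568, 238, 0]) cube([50, 69, 1616]);
translate([257, 238, 221]) cube([311, 69, 40]);
translate([257, 238, 472]) cube([311, 69, 40]);
translate([257, 238, 723]) cube([311, 69, 40]);
translate([257, 238, 974]) cube([311, 69, 40]);
translate([257, 238, 1225]) cube([311, 69, 40]);
translate([257, 238, 1476]) cube([311, 69, 40]);


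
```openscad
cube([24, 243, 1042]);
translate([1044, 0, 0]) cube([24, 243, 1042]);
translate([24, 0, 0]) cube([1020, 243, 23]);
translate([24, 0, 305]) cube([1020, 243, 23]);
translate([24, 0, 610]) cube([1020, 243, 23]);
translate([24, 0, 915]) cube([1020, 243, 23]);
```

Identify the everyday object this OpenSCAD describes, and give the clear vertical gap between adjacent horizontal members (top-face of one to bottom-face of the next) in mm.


A bookshelf. The clear shelf gap is 282 mm.

Two tall side panels with 4 horizontal boards between them — a bookshelf. The first two shelf undersides are at z = 0 and z = 305; with shelf thickness 23, the clear gap is 305 − 0 − 23 = 282 mm.


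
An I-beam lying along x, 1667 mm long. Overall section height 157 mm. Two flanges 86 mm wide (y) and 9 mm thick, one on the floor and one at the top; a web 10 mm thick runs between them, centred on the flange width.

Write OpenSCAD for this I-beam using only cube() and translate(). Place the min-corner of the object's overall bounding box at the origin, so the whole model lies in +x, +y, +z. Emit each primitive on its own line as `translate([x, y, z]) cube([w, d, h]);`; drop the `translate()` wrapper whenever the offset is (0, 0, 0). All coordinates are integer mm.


cube([1667, 86, 9]);
translate([0, 38, 9]) cube([1667, 10, 139]);
translate([0, 0, 148]) cube([1667, 86, 9]);


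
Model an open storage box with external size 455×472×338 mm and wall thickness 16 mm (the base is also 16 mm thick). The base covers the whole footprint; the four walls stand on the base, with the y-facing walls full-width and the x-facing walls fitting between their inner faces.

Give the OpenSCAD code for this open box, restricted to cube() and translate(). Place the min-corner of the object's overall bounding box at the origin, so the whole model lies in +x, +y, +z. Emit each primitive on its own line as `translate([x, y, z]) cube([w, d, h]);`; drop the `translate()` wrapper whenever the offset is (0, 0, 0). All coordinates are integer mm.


cube([455, 472, 16]);
translate([0, 0, 16]) cube([455, 16, 322]);
translate([0, 456, 16]) cube([455, 16, 322]);
translate([0, 16, 16]) cube([16, 440, 322]);
translate([439, 16, 16]) cube([16, 440, 322]);


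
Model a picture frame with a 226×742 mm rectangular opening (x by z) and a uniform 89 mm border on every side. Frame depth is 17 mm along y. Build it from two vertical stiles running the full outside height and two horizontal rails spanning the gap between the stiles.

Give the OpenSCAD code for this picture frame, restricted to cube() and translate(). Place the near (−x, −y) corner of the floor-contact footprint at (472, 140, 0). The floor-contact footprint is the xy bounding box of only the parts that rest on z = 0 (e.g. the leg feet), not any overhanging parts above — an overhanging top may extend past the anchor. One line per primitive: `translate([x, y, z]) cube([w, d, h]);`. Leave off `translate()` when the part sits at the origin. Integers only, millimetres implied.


translate([472, 140, 0]) cube([89, 17, 920]);
translate([787, 140, 0]) cube([89, 17, 920]);
translate([561, 140, 0]) cube([226, 17, 89]);
translate([561, 140, 831]) cube([226, 17, 89]);


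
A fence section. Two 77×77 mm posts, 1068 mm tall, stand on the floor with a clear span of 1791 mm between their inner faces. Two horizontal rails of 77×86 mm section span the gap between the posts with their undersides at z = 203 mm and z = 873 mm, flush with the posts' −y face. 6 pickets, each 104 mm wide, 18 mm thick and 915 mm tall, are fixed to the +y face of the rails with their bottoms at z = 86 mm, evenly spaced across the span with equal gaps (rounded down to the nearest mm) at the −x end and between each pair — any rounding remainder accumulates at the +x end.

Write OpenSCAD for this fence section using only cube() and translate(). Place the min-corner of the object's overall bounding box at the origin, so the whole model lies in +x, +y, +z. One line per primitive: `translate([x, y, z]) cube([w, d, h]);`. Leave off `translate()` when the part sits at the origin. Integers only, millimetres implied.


cube([77, 77, 1068]);
translate([1868, 0, 0]) cube([77, 77, 1068]);
translate([77, 0, 203]) cube([1791, 77, 86]);
translate([77, 0, 873]) cube([1791, 77, 86]);
translate([243, 77, 86]) cube([104, 18, 915]);
translate([513, 77, 86]) cube([104, 18, 915]);
translate([783, 77, 86]) cube([104, 18, 915]);
translate([1053, 77, 86]) cube([104, 18, 915]);
translate([1323, 77, 86]) cube([104, 18, 915]);
translate([1593, 77, 86]) cube([104, 18, 915]);


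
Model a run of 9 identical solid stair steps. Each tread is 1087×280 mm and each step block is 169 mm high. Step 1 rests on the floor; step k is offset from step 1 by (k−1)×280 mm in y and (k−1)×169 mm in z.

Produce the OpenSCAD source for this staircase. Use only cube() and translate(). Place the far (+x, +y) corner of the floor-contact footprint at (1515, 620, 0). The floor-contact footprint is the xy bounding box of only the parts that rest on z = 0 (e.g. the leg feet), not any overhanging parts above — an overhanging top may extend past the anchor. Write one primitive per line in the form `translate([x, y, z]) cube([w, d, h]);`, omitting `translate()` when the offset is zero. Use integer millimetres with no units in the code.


translate([428, 340, 0]) cube([1087, 280, 169]);
translate([428, 620, 169]) cube([1087, 280, 169]);
translate([428, 900, 338]) cube([1087, 280, 169]);
translate([428, 1180, 507]) cube([1087, 280, 169]);
translate([428, 1460, 676]) cube([1087, 280, 169]);
translate([428, 1740, 845]) cube([1087, 280, 169]);
translate([428, 2020, 1014]) cube([1087, 280, 169]);
translate([428, 2300, 1183]) cube([1087, 280, 169]);
translate([428, 2580, 1352]) cube([1087, 280, 169]);


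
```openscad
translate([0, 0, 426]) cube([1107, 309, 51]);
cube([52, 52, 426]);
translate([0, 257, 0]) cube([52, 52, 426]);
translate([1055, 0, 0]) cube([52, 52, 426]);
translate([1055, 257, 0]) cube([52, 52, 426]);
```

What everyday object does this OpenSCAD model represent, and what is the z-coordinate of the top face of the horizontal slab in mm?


A bench. The seat-top height is 477 mm.

A long slab on four corner posts — a bench. The slab sits at z = 426 with thickness 51, so the top is 426 + 51 = 477 mm.


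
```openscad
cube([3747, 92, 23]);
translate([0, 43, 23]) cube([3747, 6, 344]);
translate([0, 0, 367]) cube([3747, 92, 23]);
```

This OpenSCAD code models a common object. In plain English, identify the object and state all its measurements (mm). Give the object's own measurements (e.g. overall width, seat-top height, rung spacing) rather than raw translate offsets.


An I-beam lying along x, 3747 mm long. Overall section height 390 mm. Two flanges 92 mm wide (y) and 23 mm thick, one on the floor and one at the top; a web 6 mm thick runs between them, centred on the flange width.


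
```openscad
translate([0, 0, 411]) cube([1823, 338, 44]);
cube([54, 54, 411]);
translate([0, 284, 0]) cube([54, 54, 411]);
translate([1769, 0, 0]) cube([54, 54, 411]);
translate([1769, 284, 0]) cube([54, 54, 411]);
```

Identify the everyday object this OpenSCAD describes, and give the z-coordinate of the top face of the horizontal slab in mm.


A bench. The seat-top height is 455 mm.

A long slab on four corner posts — a bench. The slab sits at z = 411 with thickness 44, so the top is 411 + 44 = 455 mm.


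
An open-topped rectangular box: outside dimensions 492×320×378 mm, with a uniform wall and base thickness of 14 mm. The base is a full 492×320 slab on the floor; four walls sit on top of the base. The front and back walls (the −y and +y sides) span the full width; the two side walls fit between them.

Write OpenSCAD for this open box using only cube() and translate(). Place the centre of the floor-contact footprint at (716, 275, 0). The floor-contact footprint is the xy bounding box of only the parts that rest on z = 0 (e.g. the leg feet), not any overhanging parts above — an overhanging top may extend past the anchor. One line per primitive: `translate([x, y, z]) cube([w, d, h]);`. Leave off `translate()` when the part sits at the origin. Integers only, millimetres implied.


translate([470, 115, 0]) cube([492, 320, 14]);
translate([470, 115, 14]) cube([492, 14, 364]);
translate([470, 421, 14]) cube([492, 14, 364]);
translate([470, 129, 14]) cube([14, 292, 364]);
translate([948, 129, 14]) cube([14, 292, 364]);


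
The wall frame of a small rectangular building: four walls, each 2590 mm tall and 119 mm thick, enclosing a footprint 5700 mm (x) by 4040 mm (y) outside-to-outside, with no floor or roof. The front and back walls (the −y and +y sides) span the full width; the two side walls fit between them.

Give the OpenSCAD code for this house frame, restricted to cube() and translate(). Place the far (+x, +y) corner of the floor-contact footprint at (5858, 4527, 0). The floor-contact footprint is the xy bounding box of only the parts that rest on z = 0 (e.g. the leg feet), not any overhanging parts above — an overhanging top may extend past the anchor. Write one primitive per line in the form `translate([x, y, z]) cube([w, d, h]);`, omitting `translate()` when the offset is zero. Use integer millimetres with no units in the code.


translate([158, 487, 0]) cube([5700, 119, 2590]);
translate([158, 4408, 0]) cube([5700, 119, 2590]);
translate([158, 606, 0]) cube([119, 3802, 2590]);
translate([5739, 606, 0]) cube([119, 3802, 2590]);


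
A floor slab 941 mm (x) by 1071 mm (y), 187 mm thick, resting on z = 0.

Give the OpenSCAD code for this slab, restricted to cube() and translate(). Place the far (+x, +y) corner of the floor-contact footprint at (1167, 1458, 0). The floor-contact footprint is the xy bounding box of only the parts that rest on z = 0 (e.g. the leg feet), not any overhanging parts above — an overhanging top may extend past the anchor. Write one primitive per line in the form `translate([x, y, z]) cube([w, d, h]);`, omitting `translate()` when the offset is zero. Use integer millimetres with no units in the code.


translate([226, 387, 0]) cube([941, 1071, 187]);


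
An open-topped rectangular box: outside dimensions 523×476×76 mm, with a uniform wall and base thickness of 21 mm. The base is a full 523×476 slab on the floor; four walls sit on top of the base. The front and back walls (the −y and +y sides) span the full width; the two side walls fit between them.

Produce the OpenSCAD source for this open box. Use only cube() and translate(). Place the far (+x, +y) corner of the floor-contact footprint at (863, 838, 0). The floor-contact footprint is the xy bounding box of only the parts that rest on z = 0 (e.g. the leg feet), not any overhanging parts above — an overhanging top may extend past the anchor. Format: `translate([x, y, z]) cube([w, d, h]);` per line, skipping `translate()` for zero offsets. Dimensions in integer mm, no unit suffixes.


translate([340, 362, 0]) cube([523, 476, 21]);
translate([340, 362, 21]) cube([523, 21, 55]);
translate([340, 817, 21]) cube([523, 21, 55]);
translate([340, 383, 21]) cube([21, 434, 55]);
translate([842, 383, 21]) cube([21, 434, 55]);


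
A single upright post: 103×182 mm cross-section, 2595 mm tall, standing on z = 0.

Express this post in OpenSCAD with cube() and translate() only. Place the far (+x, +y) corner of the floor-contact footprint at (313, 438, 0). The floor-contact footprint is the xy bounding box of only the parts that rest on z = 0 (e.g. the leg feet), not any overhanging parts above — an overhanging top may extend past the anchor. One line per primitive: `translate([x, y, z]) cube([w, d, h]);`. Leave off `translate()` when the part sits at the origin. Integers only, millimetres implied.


translate([210, 256, 0]) cube([103, 182, 2595]);


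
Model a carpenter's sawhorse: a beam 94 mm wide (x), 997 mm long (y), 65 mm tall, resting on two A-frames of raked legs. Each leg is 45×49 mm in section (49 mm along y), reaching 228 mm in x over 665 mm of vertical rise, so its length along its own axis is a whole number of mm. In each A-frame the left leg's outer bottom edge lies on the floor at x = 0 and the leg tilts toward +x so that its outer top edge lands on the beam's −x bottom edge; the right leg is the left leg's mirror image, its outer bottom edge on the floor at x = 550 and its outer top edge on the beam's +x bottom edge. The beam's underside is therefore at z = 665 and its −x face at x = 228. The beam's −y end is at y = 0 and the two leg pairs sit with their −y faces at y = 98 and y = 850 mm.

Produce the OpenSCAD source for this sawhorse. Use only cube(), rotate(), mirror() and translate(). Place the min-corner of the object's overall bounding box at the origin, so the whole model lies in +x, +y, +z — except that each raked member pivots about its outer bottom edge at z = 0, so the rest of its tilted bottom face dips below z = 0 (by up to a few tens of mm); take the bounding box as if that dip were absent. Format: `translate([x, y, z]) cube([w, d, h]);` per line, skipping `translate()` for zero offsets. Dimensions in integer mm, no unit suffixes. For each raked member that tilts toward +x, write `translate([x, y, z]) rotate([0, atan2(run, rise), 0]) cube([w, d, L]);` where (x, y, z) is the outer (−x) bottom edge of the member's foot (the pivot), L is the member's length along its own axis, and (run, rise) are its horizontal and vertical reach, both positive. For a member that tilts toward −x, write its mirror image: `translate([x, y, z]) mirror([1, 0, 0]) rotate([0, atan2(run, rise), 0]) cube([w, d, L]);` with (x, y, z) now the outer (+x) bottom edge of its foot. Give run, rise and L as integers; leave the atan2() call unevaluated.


// leg length = √(228² + 665²) = 703
// right-leg outer foot x = 2·228 + 94 = 550
// beam min-corner = (228, 0, 665)
translate([228, 0, 665]) cube([94, 997, 65]);
translate([0, 98, 0]) rotate([0, atan2(228, 665), 0]) cube([45, 49, 703]);
translate([550, 98, 0]) mirror([1, 0, 0]) rotate([0, atan2(228, 665), 0]) cube([45, 49, 703]);
translate([0, 850, 0]) rotate([0, atan2(228, 665), 0]) cube([45, 49, 703]);
translate([550, 850, 0]) mirror([1, 0, 0]) rotate([0, atan2(228, 665), 0]) cube([45, 49, 703]);


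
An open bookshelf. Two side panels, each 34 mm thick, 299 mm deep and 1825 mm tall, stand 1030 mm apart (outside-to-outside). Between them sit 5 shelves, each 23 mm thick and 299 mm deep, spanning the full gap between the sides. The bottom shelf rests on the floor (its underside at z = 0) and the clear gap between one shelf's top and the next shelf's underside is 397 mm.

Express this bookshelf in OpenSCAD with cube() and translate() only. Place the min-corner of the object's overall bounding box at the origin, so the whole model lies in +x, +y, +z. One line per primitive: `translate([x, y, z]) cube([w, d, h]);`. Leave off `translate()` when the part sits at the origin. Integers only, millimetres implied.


cube([34, 299, 1825]);
translate([996, 0, 0]) cube([34, 299, 1825]);
translate([34, 0, 0]) cube([962, 299, 23]);
translate([34, 0, 420]) cube([962, 299, 23]);
translate([34, 0, 840]) cube([962, 299, 23]);
translate([34, 0, 1260]) cube([962, 299, 23]);
translate([34, 0, 1680]) cube([962, 299, 23]);


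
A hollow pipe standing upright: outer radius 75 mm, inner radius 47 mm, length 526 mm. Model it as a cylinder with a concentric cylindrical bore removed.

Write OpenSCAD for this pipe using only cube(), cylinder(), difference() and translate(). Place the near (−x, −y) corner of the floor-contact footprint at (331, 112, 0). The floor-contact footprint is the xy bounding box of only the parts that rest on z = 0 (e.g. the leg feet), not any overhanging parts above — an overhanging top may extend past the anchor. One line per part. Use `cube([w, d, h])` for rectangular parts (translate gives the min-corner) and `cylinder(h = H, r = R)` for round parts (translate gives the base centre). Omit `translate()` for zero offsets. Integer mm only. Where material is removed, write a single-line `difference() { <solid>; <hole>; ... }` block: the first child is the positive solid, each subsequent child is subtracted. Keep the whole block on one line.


difference() { translate([406, 187, 0]) cylinder(h = 526, r = 75); translate([406, 187, 0]) cylinder(h = 526, r = 47); }


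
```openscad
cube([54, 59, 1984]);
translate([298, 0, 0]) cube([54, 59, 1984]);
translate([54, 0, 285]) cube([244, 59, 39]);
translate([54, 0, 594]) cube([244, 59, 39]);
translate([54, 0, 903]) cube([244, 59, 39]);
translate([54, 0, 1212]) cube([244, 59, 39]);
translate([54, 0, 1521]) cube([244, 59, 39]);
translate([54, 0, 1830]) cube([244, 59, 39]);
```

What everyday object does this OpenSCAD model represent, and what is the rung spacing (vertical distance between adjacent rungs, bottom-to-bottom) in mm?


A ladder. The rung spacing is 309 mm.

Two tall 54×59 posts with 6 short bars between them — a ladder. Adjacent rungs sit at z = 285 and z = 594, so the spacing is 594 − 285 = 309 mm.
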